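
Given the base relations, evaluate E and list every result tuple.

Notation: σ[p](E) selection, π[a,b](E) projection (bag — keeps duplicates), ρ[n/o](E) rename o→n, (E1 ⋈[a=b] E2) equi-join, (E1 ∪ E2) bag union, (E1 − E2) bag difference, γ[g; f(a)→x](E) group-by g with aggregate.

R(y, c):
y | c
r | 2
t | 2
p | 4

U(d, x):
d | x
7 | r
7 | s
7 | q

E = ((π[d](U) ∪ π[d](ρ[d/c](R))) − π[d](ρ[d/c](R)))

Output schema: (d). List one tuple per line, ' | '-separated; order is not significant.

Per-node cardinality:
  U → 3
  π[d](U) → 3
  R → 3
  ρ[d/c](R) → 3
  π[d](ρ[d/c](R)) → 3
  (π[d](U) ∪ π[d](ρ[d/c](R))) → 6
  R → 3
  ρ[d/c](R) → 3
  π[d](ρ[d/c](R)) → 3
  ((π[d](U) ∪ π[d](ρ[d/c](R))) − π[d](ρ[d/c](R))) → 3

== RESULT ==
d
7
7
7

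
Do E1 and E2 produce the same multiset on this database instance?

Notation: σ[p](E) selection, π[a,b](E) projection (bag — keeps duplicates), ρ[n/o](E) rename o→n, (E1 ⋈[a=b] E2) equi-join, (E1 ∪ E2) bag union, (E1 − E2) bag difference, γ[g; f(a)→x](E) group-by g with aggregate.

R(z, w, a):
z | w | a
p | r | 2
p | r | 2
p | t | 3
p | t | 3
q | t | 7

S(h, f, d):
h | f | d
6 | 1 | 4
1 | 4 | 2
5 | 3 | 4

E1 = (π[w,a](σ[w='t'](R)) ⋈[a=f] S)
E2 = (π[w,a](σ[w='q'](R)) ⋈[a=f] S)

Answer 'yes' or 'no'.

E1 per-node cardinality:
  R → 5
  σ[w='t'](R) → 3
  π[w,a](σ[w='t'](R)) → 3
  S → 3
  (π[w,a](σ[w='t'](R)) ⋈[a=f] S) → 2
E2 per-node cardinality:
  R → 5
  σ[w='q'](R) → 0
  π[w,a](σ[w='q'](R)) → 0
  S → 3
  (π[w,a](σ[w='q'](R)) ⋈[a=f] S) → 0

E1 result:
w | a | h | f | d
t | 3 | 5 | 3 | 4
t | 3 | 5 | 3 | 4
E2 result:
w | a | h | f | d
(0 rows)
Witness: ('t', 3, 5, 3, 4) appears 2× in E1 but 0× in E2.

no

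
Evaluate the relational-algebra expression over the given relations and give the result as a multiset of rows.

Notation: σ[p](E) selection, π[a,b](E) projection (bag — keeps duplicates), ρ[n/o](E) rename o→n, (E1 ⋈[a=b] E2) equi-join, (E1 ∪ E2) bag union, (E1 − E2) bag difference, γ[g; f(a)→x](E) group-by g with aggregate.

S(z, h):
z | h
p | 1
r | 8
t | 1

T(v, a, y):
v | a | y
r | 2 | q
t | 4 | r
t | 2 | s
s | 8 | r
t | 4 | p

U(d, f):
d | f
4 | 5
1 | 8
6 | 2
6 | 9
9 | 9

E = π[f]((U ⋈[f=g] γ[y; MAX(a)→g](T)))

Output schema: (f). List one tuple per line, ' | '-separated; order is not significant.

Stepwise |·|:
  U → 5
  T → 5
  γ[y; MAX(a)→g](T) → 4
  (U ⋈[f=g] γ[y; MAX(a)→g](T)) → 3
  π[f]((U ⋈[f=g] γ[y; MAX(a)→g](T))) → 3

== RESULT ==
f
2
2
8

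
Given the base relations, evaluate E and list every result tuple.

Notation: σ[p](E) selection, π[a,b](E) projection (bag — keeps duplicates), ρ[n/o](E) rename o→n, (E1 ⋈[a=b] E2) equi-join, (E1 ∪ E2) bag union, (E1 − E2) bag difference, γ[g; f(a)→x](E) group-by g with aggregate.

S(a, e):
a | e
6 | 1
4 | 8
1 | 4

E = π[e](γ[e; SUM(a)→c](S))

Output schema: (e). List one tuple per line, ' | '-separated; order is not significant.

Subexpression sizes:
  S → 3
  γ[e; SUM(a)→c](S) → 3
  π[e](γ[e; SUM(a)→c](S)) → 3

== RESULT ==
e
1
4
8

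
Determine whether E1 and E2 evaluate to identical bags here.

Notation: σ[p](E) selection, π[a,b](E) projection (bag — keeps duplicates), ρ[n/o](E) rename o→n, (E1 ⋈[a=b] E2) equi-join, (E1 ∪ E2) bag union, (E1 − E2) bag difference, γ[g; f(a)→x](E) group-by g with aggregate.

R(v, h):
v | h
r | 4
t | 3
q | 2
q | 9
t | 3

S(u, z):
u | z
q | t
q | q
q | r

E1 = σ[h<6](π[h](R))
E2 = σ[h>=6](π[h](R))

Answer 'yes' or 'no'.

E1 stepwise |·|:
  R → 5
  π[h](R) → 5
  σ[h<6](π[h](R)) → 4
E2 stepwise |·|:
  R → 5
  π[h](R) → 5
  σ[h>=6](π[h](R)) → 1

E1 result:
h
2
3
3
4
E2 result:
h
9
Witness: (2,) appears 1× in E1 but 0× in E2.

no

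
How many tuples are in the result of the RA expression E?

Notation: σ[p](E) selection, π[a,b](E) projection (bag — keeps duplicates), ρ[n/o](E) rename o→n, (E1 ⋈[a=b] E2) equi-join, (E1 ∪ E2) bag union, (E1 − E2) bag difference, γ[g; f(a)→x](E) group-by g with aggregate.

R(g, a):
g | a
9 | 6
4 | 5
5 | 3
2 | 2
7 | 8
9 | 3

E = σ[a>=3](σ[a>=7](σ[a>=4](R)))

Subexpression sizes:
  R → 6
  σ[a>=4](R) → 3
  σ[a>=7](σ[a>=4](R)) → 1
  σ[a>=3](σ[a>=7](σ[a>=4](R))) → 1

|E| = 1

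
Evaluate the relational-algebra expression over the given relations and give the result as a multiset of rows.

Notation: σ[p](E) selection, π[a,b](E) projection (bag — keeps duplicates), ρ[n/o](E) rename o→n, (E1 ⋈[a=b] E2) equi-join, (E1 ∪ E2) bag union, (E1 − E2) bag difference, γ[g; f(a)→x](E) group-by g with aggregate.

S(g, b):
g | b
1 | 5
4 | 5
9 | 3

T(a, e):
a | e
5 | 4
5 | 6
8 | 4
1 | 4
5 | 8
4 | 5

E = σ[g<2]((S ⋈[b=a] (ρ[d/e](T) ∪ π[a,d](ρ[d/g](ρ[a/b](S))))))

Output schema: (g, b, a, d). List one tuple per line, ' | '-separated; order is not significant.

Per-node cardinality:
  S → 3
  T → 6
  ρ[d/e](T) → 6
  S → 3
  ρ[a/b](S) → 3
  ρ[d/g](ρ[a/b](S)) → 3
  π[a,d](ρ[d/g](ρ[a/b](S))) → 3
  (ρ[d/e](T) ∪ π[a,d](ρ[d/g](ρ[a/b](S)))) → 9
  (S ⋈[b=a] (ρ[d/e](T) ∪ π[a,d](ρ[d/g](ρ[a/b](S))))) → 11
  σ[g<2]((S ⋈[b=a] (ρ[d/e](T) ∪ π[a,d](ρ[d/g](ρ[a/b](S)))))) → 5

== RESULT ==
g | b | a | d
1 | 5 | 5 | 1
1 | 5 | 5 | 4
1 | 5 | 5 | 4
1 | 5 | 5 | 6
1 | 5 | 5 | 8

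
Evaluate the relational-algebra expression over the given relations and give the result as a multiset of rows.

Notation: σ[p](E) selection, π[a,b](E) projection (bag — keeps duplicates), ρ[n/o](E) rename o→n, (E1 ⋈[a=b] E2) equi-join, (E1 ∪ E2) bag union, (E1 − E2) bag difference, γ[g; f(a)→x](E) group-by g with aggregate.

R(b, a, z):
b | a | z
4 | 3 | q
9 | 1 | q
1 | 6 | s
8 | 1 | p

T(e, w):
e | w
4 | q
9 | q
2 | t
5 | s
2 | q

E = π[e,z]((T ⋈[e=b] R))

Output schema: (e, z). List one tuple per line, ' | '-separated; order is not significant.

Subexpression sizes:
  T → 5
  R → 4
  (T ⋈[e=b] R) → 2
  π[e,z]((T ⋈[e=b] R)) → 2

== RESULT ==
e | z
4 | q
9 | q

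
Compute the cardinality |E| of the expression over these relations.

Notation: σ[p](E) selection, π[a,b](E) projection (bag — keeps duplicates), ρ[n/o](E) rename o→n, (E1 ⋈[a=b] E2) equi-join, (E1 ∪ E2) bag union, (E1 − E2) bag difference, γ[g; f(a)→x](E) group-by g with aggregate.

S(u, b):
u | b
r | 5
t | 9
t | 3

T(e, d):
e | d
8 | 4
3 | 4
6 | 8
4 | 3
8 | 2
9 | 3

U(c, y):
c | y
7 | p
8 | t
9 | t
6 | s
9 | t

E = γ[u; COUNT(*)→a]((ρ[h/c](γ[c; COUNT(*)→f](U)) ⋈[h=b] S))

Row counts bottom-up:
  U → 5
  γ[c; COUNT(*)→f](U) → 4
  ρ[h/c](γ[c; COUNT(*)→f](U)) → 4
  S → 3
  (ρ[h/c](γ[c; COUNT(*)→f](U)) ⋈[h=b] S) → 1
  γ[u; COUNT(*)→a]((ρ[h/c](γ[c; COUNT(*)→f](U)) ⋈[h=b] S)) → 1

|E| = 1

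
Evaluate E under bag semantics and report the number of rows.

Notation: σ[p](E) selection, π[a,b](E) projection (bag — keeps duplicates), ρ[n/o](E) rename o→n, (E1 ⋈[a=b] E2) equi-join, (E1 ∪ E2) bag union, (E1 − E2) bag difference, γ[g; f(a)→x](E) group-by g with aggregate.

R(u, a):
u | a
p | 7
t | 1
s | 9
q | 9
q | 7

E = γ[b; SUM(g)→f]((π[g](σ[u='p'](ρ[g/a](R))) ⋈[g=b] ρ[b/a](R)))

Stepwise |·|:
  R → 5
  ρ[g/a](R) → 5
  σ[u='p'](ρ[g/a](R)) → 1
  π[g](σ[u='p'](ρ[g/a](R))) → 1
  R → 5
  ρ[b/a](R) → 5
  (π[g](σ[u='p'](ρ[g/a](R))) ⋈[g=b] ρ[b/a](R)) → 2
  γ[b; SUM(g)→f]((π[g](σ[u='p'](ρ[g/a](R))) ⋈[g=b] ρ[b/a](R))) → 1

|E| = 1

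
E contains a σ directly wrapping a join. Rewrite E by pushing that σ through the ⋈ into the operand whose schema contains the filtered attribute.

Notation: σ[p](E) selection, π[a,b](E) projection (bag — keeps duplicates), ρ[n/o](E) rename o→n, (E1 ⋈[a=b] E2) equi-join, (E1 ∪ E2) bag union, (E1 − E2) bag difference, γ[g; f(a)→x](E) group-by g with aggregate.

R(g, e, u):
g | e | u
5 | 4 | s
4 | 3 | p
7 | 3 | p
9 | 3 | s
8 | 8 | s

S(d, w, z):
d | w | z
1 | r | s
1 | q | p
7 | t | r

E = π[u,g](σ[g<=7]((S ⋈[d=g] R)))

σ filters on g, owned by the right side.
E' = π[u,g]((S ⋈[d=g] σ[g<=7](R)))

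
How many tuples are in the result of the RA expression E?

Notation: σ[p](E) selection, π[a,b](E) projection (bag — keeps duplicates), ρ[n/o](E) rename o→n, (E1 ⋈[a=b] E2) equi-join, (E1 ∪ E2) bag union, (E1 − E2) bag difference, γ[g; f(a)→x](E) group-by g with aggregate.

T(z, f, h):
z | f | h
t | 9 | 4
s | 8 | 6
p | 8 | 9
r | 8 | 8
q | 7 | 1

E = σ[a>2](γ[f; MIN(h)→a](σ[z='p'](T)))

Stepwise |·|:
  T → 5
  σ[z='p'](T) → 1
  γ[f; MIN(h)→a](σ[z='p'](T)) → 1
  σ[a>2](γ[f; MIN(h)→a](σ[z='p'](T))) → 1

|E| = 1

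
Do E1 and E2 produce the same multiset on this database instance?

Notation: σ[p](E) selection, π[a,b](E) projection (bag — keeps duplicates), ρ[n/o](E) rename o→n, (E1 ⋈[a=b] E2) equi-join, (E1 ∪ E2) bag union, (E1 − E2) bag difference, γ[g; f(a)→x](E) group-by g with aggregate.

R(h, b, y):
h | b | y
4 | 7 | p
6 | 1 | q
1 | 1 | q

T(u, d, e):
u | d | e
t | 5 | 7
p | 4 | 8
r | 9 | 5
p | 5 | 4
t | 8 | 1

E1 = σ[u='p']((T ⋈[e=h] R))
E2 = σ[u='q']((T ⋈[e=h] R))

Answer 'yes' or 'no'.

E1 subexpression sizes:
  T → 5
  R → 3
  (T ⋈[e=h] R) → 2
  σ[u='p']((T ⋈[e=h] R)) → 1
E2 subexpression sizes:
  T → 5
  R → 3
  (T ⋈[e=h] R) → 2
  σ[u='q']((T ⋈[e=h] R)) → 0

E1 result:
u | d | e | h | b | y
p | 5 | 4 | 4 | 7 | p
E2 result:
u | d | e | h | b | y
(0 rows)
Witness: ('p', 5, 4, 4, 7, 'p') appears 1× in E1 but 0× in E2.

no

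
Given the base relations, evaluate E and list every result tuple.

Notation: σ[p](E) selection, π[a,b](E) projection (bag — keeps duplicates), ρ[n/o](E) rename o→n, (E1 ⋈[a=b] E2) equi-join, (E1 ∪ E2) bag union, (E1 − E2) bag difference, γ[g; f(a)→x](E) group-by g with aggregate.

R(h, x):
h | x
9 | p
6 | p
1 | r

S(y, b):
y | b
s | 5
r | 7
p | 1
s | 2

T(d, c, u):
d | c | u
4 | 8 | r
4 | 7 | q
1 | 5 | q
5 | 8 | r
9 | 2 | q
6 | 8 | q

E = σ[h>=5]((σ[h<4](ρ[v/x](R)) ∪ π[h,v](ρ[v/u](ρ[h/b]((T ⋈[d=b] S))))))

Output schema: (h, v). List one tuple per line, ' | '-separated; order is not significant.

Stepwise |·|:
  R → 3
  ρ[v/x](R) → 3
  σ[h<4](ρ[v/x](R)) → 1
  T → 6
  S → 4
  (T ⋈[d=b] S) → 2
  ρ[h/b]((T ⋈[d=b] S)) → 2
  ρ[v/u](ρ[h/b]((T ⋈[d=b] S))) → 2
  π[h,v](ρ[v/u](ρ[h/b]((T ⋈[d=b] S)))) → 2
  (σ[h<4](ρ[v/x](R)) ∪ π[h,v](ρ[v/u](ρ[h/b]((T ⋈[d=b] S))))) → 3
  σ[h>=5]((σ[h<4](ρ[v/x](R)) ∪ π[h,v](ρ[v/u](ρ[h/b]((T ⋈[d=b] S)))))) → 1

== RESULT ==
h | v
5 | r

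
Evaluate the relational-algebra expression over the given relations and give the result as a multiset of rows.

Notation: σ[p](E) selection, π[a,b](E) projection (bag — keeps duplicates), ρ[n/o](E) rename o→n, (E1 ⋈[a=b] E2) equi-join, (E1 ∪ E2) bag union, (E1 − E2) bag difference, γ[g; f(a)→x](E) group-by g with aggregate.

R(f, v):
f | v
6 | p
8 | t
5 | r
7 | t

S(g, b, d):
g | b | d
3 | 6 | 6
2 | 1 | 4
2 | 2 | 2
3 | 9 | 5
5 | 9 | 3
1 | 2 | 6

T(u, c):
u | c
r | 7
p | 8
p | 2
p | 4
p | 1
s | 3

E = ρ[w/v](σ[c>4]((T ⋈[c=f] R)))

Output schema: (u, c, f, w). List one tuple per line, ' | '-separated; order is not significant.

Per-node cardinality:
  T → 6
  R → 4
  (T ⋈[c=f] R) → 2
  σ[c>4]((T ⋈[c=f] R)) → 2
  ρ[w/v](σ[c>4]((T ⋈[c=f] R))) → 2

== RESULT ==
u | c | f | w
p | 8 | 8 | t
r | 7 | 7 | t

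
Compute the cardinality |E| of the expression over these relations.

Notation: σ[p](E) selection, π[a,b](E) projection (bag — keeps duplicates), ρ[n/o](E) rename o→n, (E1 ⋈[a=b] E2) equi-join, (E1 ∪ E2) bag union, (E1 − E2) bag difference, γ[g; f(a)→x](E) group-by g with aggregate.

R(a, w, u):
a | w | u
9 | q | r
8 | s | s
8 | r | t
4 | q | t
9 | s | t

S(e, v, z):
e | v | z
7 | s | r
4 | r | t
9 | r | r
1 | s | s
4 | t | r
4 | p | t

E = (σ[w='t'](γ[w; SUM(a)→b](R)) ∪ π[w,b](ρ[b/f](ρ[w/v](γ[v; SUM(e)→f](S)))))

Per-node cardinality:
  R → 5
  γ[w; SUM(a)→b](R) → 3
  σ[w='t'](γ[w; SUM(a)→b](R)) → 0
  S → 6
  γ[v; SUM(e)→f](S) → 4
  ρ[w/v](γ[v; SUM(e)→f](S)) → 4
  ρ[b/f](ρ[w/v](γ[v; SUM(e)→f](S))) → 4
  π[w,b](ρ[b/f](ρ[w/v](γ[v; SUM(e)→f](S)))) → 4
  (σ[w='t'](γ[w; SUM(a)→b](R)) ∪ π[w,b](ρ[b/f](ρ[w/v](γ[v; SUM(e)→f](S))))) → 4

|E| = 4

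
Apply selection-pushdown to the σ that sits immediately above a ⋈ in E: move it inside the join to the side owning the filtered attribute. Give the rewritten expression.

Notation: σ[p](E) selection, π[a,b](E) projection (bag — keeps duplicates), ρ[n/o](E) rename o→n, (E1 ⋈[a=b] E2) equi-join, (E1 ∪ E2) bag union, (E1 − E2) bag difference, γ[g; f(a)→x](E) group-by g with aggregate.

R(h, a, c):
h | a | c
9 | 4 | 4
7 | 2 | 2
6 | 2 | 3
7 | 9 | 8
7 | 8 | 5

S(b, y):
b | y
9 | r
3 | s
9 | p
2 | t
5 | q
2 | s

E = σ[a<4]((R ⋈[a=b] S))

σ filters on a, owned by the left side.
E' = (σ[a<4](R) ⋈[a=b] S)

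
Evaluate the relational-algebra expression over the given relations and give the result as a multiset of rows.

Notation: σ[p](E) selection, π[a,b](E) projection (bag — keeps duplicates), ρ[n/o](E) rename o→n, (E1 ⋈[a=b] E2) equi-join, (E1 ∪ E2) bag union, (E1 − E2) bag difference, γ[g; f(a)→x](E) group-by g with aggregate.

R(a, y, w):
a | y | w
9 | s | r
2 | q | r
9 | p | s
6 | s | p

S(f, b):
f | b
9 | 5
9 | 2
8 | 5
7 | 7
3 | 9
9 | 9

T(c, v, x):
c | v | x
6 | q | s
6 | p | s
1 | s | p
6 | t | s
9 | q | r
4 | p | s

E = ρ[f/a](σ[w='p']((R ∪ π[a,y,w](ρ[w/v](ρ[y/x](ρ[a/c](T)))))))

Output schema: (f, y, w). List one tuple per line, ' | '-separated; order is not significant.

Subexpression sizes:
  R → 4
  T → 6
  ρ[a/c](T) → 6
  ρ[y/x](ρ[a/c](T)) → 6
  ρ[w/v](ρ[y/x](ρ[a/c](T))) → 6
  π[a,y,w](ρ[w/v](ρ[y/x](ρ[a/c](T)))) → 6
  (R ∪ π[a,y,w](ρ[w/v](ρ[y/x](ρ[a/c](T))))) → 10
  σ[w='p']((R ∪ π[a,y,w](ρ[w/v](ρ[y/x](ρ[a/c](T)))))) → 3
  ρ[f/a](σ[w='p']((R ∪ π[a,y,w](ρ[w/v](ρ[y/x](ρ[a/c](T))))))) → 3

== RESULT ==
f | y | w
4 | s | p
6 | s | p
6 | s | p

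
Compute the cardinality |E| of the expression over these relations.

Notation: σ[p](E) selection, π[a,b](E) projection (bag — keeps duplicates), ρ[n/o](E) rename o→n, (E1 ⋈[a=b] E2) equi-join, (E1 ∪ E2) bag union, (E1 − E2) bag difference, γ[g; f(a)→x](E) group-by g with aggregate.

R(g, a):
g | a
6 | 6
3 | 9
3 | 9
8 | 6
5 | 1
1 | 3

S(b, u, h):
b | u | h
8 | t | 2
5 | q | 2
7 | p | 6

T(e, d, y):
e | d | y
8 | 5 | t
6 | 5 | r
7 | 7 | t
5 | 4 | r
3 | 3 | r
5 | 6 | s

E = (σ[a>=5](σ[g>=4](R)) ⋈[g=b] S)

Per-node cardinality:
  R → 6
  σ[g>=4](R) → 3
  σ[a>=5](σ[g>=4](R)) → 2
  S → 3
  (σ[a>=5](σ[g>=4](R)) ⋈[g=b] S) → 1

|E| = 1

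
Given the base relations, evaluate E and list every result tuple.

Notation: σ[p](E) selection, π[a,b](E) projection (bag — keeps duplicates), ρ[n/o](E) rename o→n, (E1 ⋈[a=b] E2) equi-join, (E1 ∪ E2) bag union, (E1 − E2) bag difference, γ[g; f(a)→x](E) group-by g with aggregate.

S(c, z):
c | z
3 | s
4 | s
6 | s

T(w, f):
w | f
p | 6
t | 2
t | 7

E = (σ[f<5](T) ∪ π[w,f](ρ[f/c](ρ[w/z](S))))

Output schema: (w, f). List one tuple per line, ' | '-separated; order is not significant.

Row counts bottom-up:
  T → 3
  σ[f<5](T) → 1
  S → 3
  ρ[w/z](S) → 3
  ρ[f/c](ρ[w/z](S)) → 3
  π[w,f](ρ[f/c](ρ[w/z](S))) → 3
  (σ[f<5](T) ∪ π[w,f](ρ[f/c](ρ[w/z](S)))) → 4

== RESULT ==
w | f
s | 3
s | 4
s | 6
t | 2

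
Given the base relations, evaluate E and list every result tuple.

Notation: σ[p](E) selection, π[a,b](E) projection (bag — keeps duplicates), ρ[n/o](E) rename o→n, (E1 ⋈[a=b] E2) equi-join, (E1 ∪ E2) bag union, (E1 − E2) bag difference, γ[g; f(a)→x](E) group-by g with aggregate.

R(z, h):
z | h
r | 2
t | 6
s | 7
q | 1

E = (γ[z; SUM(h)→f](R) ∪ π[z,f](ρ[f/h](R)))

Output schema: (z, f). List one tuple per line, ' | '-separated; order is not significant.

Stepwise |·|:
  R → 4
  γ[z; SUM(h)→f](R) → 4
  R → 4
  ρ[f/h](R) → 4
  π[z,f](ρ[f/h](R)) → 4
  (γ[z; SUM(h)→f](R) ∪ π[z,f](ρ[f/h](R))) → 8

== RESULT ==
z | f
q | 1
q | 1
r | 2
r | 2
s | 7
s | 7
t | 6
t | 6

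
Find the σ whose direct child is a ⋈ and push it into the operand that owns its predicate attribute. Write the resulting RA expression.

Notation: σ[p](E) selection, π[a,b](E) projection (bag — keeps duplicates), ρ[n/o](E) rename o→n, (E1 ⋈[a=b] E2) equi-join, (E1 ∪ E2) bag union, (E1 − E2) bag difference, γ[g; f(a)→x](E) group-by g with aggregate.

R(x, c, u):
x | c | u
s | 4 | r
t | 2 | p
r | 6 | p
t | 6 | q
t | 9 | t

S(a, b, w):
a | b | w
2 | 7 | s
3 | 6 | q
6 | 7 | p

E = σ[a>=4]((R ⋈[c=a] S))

σ filters on a, owned by the right side.
E' = (R ⋈[c=a] σ[a>=4](S))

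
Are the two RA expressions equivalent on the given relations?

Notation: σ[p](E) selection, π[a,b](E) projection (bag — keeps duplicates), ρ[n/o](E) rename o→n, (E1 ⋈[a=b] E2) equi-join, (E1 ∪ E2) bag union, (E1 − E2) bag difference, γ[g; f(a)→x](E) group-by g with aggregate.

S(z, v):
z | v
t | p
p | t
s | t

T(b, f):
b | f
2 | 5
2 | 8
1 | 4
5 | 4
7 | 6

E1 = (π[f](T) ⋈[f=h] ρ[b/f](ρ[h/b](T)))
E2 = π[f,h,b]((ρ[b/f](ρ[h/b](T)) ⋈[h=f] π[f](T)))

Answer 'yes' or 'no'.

E1 stepwise |·|:
  T → 5
  π[f](T) → 5
  T → 5
  ρ[h/b](T) → 5
  ρ[b/f](ρ[h/b](T)) → 5
  (π[f](T) ⋈[f=h] ρ[b/f](ρ[h/b](T))) → 1
E2 stepwise |·|:
  T → 5
  ρ[h/b](T) → 5
  ρ[b/f](ρ[h/b](T)) → 5
  T → 5
  π[f](T) → 5
  (ρ[b/f](ρ[h/b](T)) ⋈[h=f] π[f](T)) → 1
  π[f,h,b]((ρ[b/f](ρ[h/b](T)) ⋈[h=f] π[f](T))) → 1

E1 and E2 produce the same multiset:
f | h | b
5 | 5 | 4

yes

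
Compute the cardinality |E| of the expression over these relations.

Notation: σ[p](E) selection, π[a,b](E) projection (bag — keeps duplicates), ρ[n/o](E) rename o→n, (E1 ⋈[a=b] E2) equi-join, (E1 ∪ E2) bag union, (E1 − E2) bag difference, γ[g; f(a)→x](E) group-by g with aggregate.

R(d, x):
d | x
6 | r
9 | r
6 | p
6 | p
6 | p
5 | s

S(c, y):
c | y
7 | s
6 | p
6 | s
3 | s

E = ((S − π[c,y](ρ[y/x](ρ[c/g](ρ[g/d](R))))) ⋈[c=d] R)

Per-node cardinality:
  S → 4
  R → 6
  ρ[g/d](R) → 6
  ρ[c/g](ρ[g/d](R)) → 6
  ρ[y/x](ρ[c/g](ρ[g/d](R))) → 6
  π[c,y](ρ[y/x](ρ[c/g](ρ[g/d](R)))) → 6
  (S − π[c,y](ρ[y/x](ρ[c/g](ρ[g/d](R))))) → 3
  R → 6
  ((S − π[c,y](ρ[y/x](ρ[c/g](ρ[g/d](R))))) ⋈[c=d] R) → 4

|E| = 4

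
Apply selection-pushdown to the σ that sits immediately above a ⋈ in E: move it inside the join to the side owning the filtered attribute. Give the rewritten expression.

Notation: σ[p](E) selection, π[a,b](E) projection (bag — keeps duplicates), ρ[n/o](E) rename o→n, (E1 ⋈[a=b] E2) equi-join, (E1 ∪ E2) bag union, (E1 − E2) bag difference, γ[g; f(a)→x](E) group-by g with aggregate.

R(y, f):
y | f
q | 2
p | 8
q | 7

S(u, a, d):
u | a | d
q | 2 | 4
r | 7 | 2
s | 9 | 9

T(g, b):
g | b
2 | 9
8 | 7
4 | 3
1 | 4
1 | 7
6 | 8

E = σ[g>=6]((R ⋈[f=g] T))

σ filters on g, owned by the right side.
E' = (R ⋈[f=g] σ[g>=6](T))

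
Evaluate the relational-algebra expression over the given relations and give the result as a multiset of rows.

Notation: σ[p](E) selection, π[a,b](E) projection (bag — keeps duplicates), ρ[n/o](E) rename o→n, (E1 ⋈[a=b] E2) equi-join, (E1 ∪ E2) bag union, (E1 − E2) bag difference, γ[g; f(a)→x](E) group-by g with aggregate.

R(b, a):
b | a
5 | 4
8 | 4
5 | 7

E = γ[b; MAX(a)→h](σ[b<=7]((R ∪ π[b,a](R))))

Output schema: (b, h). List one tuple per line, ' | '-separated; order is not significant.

Subexpression sizes:
  R → 3
  R → 3
  π[b,a](R) → 3
  (R ∪ π[b,a](R)) → 6
  σ[b<=7]((R ∪ π[b,a](R))) → 4
  γ[b; MAX(a)→h](σ[b<=7]((R ∪ π[b,a](R)))) → 1

== RESULT ==
b | h
5 | 7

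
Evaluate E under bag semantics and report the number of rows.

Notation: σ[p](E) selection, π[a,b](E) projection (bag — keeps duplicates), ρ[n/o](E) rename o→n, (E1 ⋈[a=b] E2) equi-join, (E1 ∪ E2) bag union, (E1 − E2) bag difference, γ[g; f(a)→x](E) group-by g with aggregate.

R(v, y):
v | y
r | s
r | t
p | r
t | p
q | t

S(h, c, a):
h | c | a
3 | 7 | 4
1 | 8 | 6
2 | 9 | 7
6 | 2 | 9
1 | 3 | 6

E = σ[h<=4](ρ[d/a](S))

Stepwise |·|:
  S → 5
  ρ[d/a](S) → 5
  σ[h<=4](ρ[d/a](S)) → 4

|E| = 4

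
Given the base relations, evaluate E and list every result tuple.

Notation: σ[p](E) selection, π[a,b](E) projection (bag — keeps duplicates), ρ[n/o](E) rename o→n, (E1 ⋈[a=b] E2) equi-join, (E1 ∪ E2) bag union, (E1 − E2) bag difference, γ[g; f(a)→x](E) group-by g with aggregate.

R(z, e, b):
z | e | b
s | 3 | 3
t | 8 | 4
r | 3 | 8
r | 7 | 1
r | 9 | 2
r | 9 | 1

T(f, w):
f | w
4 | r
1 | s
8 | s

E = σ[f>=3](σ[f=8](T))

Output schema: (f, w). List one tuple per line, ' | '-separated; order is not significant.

Stepwise |·|:
  T → 3
  σ[f=8](T) → 1
  σ[f>=3](σ[f=8](T)) → 1

== RESULT ==
f | w
8 | s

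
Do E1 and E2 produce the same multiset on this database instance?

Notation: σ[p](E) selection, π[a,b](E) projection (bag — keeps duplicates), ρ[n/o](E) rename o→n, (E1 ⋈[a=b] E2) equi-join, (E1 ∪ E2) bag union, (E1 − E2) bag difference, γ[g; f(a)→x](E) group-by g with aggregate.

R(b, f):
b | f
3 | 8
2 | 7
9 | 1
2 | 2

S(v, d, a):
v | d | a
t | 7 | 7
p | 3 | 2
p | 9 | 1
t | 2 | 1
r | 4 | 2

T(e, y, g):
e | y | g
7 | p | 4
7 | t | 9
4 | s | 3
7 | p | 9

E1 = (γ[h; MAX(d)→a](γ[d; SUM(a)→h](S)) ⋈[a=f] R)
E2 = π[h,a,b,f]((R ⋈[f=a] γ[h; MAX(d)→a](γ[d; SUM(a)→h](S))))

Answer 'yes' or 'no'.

E1 per-node cardinality:
  S → 5
  γ[d; SUM(a)→h](S) → 5
  γ[h; MAX(d)→a](γ[d; SUM(a)→h](S)) → 3
  R → 4
  (γ[h; MAX(d)→a](γ[d; SUM(a)→h](S)) ⋈[a=f] R) → 1
E2 per-node cardinality:
  R → 4
  S → 5
  γ[d; SUM(a)→h](S) → 5
  γ[h; MAX(d)→a](γ[d; SUM(a)→h](S)) → 3
  (R ⋈[f=a] γ[h; MAX(d)→a](γ[d; SUM(a)→h](S))) → 1
  π[h,a,b,f]((R ⋈[f=a] γ[h; MAX(d)→a](γ[d; SUM(a)→h](S)))) → 1

E1 and E2 produce the same multiset:
h | a | b | f
7 | 7 | 2 | 7

yes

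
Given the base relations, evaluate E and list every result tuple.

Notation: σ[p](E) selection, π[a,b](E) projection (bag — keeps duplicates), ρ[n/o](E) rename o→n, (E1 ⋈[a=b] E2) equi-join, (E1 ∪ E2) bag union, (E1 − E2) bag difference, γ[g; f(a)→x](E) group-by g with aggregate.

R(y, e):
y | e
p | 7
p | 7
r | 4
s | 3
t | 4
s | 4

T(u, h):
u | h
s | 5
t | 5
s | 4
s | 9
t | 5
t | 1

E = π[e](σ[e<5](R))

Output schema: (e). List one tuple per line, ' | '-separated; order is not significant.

Per-node cardinality:
  R → 6
  σ[e<5](R) → 4
  π[e](σ[e<5](R)) → 4

== RESULT ==
e
3
4
4
4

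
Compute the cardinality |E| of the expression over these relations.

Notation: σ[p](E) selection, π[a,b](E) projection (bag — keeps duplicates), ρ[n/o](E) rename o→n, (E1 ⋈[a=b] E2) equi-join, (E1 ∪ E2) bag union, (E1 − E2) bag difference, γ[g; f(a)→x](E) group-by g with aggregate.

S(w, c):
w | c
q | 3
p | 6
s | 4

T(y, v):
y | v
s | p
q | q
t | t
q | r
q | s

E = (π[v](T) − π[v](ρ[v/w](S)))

Per-node cardinality:
  T → 5
  π[v](T) → 5
  S → 3
  ρ[v/w](S) → 3
  π[v](ρ[v/w](S)) → 3
  (π[v](T) − π[v](ρ[v/w](S))) → 2

|E| = 2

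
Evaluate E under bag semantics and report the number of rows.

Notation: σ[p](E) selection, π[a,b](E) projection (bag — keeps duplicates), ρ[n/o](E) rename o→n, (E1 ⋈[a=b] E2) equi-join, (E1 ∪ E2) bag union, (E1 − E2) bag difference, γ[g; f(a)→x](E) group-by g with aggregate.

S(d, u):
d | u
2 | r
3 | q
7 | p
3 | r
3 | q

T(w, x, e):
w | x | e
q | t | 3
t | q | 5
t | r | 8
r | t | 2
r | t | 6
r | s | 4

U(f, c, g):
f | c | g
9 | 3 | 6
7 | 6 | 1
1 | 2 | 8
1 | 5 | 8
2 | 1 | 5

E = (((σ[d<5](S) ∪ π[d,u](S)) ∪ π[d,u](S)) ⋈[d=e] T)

Per-node cardinality:
  S → 5
  σ[d<5](S) → 4
  S → 5
  π[d,u](S) → 5
  (σ[d<5](S) ∪ π[d,u](S)) → 9
  S → 5
  π[d,u](S) → 5
  ((σ[d<5](S) ∪ π[d,u](S)) ∪ π[d,u](S)) → 14
  T → 6
  (((σ[d<5](S) ∪ π[d,u](S)) ∪ π[d,u](S)) ⋈[d=e] T) → 12

|E| = 12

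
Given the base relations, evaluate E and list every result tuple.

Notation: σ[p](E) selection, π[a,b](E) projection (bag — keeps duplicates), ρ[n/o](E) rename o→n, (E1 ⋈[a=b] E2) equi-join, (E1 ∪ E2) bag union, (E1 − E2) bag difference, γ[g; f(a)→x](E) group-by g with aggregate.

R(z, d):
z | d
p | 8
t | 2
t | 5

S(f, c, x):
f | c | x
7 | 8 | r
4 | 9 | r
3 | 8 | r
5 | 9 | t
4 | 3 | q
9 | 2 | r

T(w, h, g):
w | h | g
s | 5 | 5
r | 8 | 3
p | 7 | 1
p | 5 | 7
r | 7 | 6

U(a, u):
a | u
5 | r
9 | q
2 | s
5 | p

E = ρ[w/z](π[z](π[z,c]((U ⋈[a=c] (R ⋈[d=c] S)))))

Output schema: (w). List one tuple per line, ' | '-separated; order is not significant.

Per-node cardinality:
  U → 4
  R → 3
  S → 6
  (R ⋈[d=c] S) → 3
  (U ⋈[a=c] (R ⋈[d=c] S)) → 1
  π[z,c]((U ⋈[a=c] (R ⋈[d=c] S))) → 1
  π[z](π[z,c]((U ⋈[a=c] (R ⋈[d=c] S)))) → 1
  ρ[w/z](π[z](π[z,c]((U ⋈[a=c] (R ⋈[d=c] S))))) → 1

== RESULT ==
w
t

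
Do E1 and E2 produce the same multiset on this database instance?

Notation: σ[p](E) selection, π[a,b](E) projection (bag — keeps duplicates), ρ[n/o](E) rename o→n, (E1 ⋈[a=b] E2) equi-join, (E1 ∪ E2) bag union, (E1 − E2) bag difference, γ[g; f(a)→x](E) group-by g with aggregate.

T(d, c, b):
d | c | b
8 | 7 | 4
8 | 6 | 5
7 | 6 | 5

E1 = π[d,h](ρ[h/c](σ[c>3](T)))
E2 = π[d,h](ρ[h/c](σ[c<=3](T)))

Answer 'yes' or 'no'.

E1 row counts bottom-up:
  T → 3
  σ[c>3](T) → 3
  ρ[h/c](σ[c>3](T)) → 3
  π[d,h](ρ[h/c](σ[c>3](T))) → 3
E2 row counts bottom-up:
  T → 3
  σ[c<=3](T) → 0
  ρ[h/c](σ[c<=3](T)) → 0
  π[d,h](ρ[h/c](σ[c<=3](T))) → 0

E1 result:
d | h
7 | 6
8 | 6
8 | 7
E2 result:
d | h
(0 rows)
Witness: (8, 7) appears 1× in E1 but 0× in E2.

no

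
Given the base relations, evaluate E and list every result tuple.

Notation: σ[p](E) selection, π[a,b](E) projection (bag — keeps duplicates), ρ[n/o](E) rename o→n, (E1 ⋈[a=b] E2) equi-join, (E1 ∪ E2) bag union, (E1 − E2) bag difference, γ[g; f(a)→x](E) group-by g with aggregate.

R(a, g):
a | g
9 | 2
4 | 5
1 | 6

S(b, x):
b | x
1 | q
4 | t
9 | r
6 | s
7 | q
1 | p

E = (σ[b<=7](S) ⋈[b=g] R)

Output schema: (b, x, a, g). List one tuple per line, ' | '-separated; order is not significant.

Subexpression sizes:
  S → 6
  σ[b<=7](S) → 5
  R → 3
  (σ[b<=7](S) ⋈[b=g] R) → 1

== RESULT ==
b | x | a | g
6 | s | 1 | 6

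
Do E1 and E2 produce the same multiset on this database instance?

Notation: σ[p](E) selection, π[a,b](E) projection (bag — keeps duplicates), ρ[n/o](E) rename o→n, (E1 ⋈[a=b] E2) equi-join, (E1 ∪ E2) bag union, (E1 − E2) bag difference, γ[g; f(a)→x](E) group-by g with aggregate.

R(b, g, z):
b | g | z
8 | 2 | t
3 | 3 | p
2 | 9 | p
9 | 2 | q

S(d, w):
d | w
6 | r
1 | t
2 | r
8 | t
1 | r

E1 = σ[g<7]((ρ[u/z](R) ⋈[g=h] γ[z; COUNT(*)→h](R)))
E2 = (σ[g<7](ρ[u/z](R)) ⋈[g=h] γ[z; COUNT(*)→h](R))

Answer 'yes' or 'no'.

E1 stepwise |·|:
  R → 4
  ρ[u/z](R) → 4
  R → 4
  γ[z; COUNT(*)→h](R) → 3
  (ρ[u/z](R) ⋈[g=h] γ[z; COUNT(*)→h](R)) → 2
  σ[g<7]((ρ[u/z](R) ⋈[g=h] γ[z; COUNT(*)→h](R))) → 2
E2 stepwise |·|:
  R → 4
  ρ[u/z](R) → 4
  σ[g<7](ρ[u/z](R)) → 3
  R → 4
  γ[z; COUNT(*)→h](R) → 3
  (σ[g<7](ρ[u/z](R)) ⋈[g=h] γ[z; COUNT(*)→h](R)) → 2

E1 and E2 produce the same multiset:
b | g | u | z | h
8 | 2 | t | p | 2
9 | 2 | q | p | 2

yes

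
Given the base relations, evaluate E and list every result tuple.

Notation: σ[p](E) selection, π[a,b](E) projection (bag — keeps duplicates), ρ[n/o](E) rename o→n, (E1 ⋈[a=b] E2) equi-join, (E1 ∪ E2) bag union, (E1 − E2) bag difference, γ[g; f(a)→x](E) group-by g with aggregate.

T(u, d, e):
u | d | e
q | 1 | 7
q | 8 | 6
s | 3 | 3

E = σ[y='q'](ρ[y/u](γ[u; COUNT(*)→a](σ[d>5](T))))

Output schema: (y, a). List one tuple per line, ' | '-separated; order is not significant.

Subexpression sizes:
  T → 3
  σ[d>5](T) → 1
  γ[u; COUNT(*)→a](σ[d>5](T)) → 1
  ρ[y/u](γ[u; COUNT(*)→a](σ[d>5](T))) → 1
  σ[y='q'](ρ[y/u](γ[u; COUNT(*)→a](σ[d>5](T)))) → 1

== RESULT ==
y | a
q | 1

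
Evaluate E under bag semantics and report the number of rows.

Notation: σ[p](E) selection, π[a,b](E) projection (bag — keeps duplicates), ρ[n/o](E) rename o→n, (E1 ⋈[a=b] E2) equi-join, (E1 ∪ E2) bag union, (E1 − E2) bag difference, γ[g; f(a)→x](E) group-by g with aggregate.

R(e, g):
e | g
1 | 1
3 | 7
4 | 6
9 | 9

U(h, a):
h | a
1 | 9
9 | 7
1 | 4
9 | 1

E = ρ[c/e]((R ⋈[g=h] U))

Per-node cardinality:
  R → 4
  U → 4
  (R ⋈[g=h] U) → 4
  ρ[c/e]((R ⋈[g=h] U)) → 4

|E| = 4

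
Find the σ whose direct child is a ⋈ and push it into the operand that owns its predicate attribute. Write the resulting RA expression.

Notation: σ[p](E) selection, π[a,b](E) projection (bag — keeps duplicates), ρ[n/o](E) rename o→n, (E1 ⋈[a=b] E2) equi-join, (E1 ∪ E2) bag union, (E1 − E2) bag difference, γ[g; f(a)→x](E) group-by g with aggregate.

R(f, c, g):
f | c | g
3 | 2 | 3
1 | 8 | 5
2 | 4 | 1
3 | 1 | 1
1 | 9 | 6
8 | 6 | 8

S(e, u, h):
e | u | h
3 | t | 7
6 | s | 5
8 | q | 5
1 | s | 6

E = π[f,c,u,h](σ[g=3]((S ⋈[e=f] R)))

σ filters on g, owned by the right side.
E' = π[f,c,u,h]((S ⋈[e=f] σ[g=3](R)))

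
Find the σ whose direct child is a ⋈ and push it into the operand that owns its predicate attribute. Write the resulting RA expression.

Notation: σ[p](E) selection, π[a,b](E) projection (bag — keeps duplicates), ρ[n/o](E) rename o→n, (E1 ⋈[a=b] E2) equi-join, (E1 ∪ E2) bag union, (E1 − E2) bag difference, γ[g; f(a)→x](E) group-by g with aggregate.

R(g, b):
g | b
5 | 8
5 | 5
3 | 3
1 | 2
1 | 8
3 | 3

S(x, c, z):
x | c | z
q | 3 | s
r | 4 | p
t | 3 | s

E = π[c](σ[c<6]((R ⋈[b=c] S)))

σ filters on c, owned by the right side.
E' = π[c]((R ⋈[b=c] σ[c<6](S)))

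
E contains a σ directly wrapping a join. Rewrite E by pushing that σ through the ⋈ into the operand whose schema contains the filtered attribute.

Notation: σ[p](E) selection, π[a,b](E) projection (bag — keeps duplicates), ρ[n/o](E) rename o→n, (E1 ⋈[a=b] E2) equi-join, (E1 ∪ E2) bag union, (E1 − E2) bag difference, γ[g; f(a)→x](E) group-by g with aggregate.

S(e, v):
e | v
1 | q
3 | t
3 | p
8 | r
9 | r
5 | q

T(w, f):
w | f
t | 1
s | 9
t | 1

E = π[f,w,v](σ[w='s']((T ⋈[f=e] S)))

σ filters on w, owned by the left side.
E' = π[f,w,v]((σ[w='s'](T) ⋈[f=e] S))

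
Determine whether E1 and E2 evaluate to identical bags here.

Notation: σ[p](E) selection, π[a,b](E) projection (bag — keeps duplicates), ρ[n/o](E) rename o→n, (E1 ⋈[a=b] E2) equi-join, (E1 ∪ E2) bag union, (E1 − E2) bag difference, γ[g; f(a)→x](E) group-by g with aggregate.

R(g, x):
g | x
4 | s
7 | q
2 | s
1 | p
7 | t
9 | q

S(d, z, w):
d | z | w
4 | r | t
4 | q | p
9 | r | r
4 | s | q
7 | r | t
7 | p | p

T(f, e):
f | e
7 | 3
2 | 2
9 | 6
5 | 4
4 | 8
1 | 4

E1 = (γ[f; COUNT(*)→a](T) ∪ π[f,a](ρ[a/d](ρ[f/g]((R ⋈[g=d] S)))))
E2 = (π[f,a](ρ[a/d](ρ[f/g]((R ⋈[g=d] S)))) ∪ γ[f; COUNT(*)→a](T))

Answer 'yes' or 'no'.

E1 subexpression sizes:
  T → 6
  γ[f; COUNT(*)→a](T) → 6
  R → 6
  S → 6
  (R ⋈[g=d] S) → 8
  ρ[f/g]((R ⋈[g=d] S)) → 8
  ρ[a/d](ρ[f/g]((R ⋈[g=d] S))) → 8
  π[f,a](ρ[a/d](ρ[f/g]((R ⋈[g=d] S)))) → 8
  (γ[f; COUNT(*)→a](T) ∪ π[f,a](ρ[a/d](ρ[f/g]((R ⋈[g=d] S))))) → 14
E2 subexpression sizes:
  R → 6
  S → 6
  (R ⋈[g=d] S) → 8
  ρ[f/g]((R ⋈[g=d] S)) → 8
  ρ[a/d](ρ[f/g]((R ⋈[g=d] S))) → 8
  π[f,a](ρ[a/d](ρ[f/g]((R ⋈[g=d] S)))) → 8
  T → 6
  γ[f; COUNT(*)→a](T) → 6
  (π[f,a](ρ[a/d](ρ[f/g]((R ⋈[g=d] S)))) ∪ γ[f; COUNT(*)→a](T)) → 14

E1 and E2 produce the same multiset:
f | a
1 | 1
2 | 1
4 | 1
4 | 4
4 | 4
4 | 4
5 | 1
7 | 1
7 | 7
7 | 7
7 | 7
7 | 7
9 | 1
9 | 9

yes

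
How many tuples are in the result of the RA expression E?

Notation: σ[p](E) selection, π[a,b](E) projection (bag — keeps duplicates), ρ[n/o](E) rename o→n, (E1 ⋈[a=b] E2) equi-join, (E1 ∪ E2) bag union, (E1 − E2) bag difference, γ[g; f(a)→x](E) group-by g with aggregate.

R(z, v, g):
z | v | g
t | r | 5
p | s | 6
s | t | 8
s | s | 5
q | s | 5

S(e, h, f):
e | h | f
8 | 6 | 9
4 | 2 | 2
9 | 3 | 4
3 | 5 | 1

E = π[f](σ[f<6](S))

Row counts bottom-up:
  S → 4
  σ[f<6](S) → 3
  π[f](σ[f<6](S)) → 3

|E| = 3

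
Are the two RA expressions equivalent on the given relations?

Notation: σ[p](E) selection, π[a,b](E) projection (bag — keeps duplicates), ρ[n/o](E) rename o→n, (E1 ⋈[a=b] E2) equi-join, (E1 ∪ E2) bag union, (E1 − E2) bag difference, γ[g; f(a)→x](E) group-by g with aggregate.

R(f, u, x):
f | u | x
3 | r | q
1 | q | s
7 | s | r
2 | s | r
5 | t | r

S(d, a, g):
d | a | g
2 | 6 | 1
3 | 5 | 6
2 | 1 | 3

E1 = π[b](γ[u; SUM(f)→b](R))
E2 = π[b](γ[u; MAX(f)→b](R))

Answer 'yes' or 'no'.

E1 row counts bottom-up:
  R → 5
  γ[u; SUM(f)→b](R) → 4
  π[b](γ[u; SUM(f)→b](R)) → 4
E2 row counts bottom-up:
  R → 5
  γ[u; MAX(f)→b](R) → 4
  π[b](γ[u; MAX(f)→b](R)) → 4

E1 result:
b
1
3
5
9
E2 result:
b
1
3
5
7
Witness: (7,) appears 0× in E1 but 1× in E2.

no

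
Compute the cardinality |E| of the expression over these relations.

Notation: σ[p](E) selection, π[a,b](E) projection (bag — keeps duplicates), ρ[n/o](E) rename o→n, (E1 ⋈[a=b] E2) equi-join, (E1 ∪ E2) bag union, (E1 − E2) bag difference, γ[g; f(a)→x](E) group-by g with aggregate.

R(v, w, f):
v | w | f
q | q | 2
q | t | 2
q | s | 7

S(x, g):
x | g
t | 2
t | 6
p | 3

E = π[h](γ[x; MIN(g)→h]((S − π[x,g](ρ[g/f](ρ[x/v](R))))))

Row counts bottom-up:
  S → 3
  R → 3
  ρ[x/v](R) → 3
  ρ[g/f](ρ[x/v](R)) → 3
  π[x,g](ρ[g/f](ρ[x/v](R))) → 3
  (S − π[x,g](ρ[g/f](ρ[x/v](R)))) → 3
  γ[x; MIN(g)→h]((S − π[x,g](ρ[g/f](ρ[x/v](R))))) → 2
  π[h](γ[x; MIN(g)→h]((S − π[x,g](ρ[g/f](ρ[x/v](R)))))) → 2

|E| = 2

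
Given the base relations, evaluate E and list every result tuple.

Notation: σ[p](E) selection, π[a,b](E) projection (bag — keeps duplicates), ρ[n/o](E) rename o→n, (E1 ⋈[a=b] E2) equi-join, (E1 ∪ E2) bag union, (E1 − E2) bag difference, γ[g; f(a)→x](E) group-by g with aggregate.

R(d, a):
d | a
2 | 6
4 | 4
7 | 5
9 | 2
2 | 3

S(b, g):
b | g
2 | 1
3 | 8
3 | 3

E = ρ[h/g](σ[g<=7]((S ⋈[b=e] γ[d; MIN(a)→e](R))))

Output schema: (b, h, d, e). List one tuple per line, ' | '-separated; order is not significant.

Subexpression sizes:
  S → 3
  R → 5
  γ[d; MIN(a)→e](R) → 4
  (S ⋈[b=e] γ[d; MIN(a)→e](R)) → 3
  σ[g<=7]((S ⋈[b=e] γ[d; MIN(a)→e](R))) → 2
  ρ[h/g](σ[g<=7]((S ⋈[b=e] γ[d; MIN(a)→e](R)))) → 2

== RESULT ==
b | h | d | e
2 | 1 | 9 | 2
3 | 3 | 2 | 3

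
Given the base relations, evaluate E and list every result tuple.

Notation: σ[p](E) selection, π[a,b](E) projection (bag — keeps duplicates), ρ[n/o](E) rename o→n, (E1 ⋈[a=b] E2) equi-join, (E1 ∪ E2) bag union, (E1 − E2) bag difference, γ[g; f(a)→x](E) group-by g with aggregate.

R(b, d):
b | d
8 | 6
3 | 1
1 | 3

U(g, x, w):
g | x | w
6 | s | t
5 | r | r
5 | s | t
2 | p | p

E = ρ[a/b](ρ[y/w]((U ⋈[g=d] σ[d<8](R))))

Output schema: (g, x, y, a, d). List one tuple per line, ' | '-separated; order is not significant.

Per-node cardinality:
  U → 4
  R → 3
  σ[d<8](R) → 3
  (U ⋈[g=d] σ[d<8](R)) → 1
  ρ[y/w]((U ⋈[g=d] σ[d<8](R))) → 1
  ρ[a/b](ρ[y/w]((U ⋈[g=d] σ[d<8](R)))) → 1

== RESULT ==
g | x | y | a | d
6 | s | t | 8 | 6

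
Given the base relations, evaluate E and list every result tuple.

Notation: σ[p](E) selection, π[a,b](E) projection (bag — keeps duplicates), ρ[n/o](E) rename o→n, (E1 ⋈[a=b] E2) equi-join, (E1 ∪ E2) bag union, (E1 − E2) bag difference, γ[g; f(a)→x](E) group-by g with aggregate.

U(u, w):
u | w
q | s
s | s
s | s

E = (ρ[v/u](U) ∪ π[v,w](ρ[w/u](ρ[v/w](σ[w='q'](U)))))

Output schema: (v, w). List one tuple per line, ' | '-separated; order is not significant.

Stepwise |·|:
  U → 3
  ρ[v/u](U) → 3
  U → 3
  σ[w='q'](U) → 0
  ρ[v/w](σ[w='q'](U)) → 0
  ρ[w/u](ρ[v/w](σ[w='q'](U))) → 0
  π[v,w](ρ[w/u](ρ[v/w](σ[w='q'](U)))) → 0
  (ρ[v/u](U) ∪ π[v,w](ρ[w/u](ρ[v/w](σ[w='q'](U))))) → 3

== RESULT ==
v | w
q | s
s | s
s | s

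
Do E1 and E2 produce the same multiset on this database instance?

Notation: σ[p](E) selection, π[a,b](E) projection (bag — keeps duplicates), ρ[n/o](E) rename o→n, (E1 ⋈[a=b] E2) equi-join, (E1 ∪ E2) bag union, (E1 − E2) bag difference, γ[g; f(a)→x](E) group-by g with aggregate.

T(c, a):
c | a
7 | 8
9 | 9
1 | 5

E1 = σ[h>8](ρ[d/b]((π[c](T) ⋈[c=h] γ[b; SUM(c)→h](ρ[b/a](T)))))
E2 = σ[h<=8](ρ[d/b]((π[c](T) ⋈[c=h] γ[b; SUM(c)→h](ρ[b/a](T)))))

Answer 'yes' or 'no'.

E1 subexpression sizes:
  T → 3
  π[c](T) → 3
  T → 3
  ρ[b/a](T) → 3
  γ[b; SUM(c)→h](ρ[b/a](T)) → 3
  (π[c](T) ⋈[c=h] γ[b; SUM(c)→h](ρ[b/a](T))) → 3
  ρ[d/b]((π[c](T) ⋈[c=h] γ[b; SUM(c)→h](ρ[b/a](T)))) → 3
  σ[h>8](ρ[d/b]((π[c](T) ⋈[c=h] γ[b; SUM(c)→h](ρ[b/a](T))))) → 1
E2 subexpression sizes:
  T → 3
  π[c](T) → 3
  T → 3
  ρ[b/a](T) → 3
  γ[b; SUM(c)→h](ρ[b/a](T)) → 3
  (π[c](T) ⋈[c=h] γ[b; SUM(c)→h](ρ[b/a](T))) → 3
  ρ[d/b]((π[c](T) ⋈[c=h] γ[b; SUM(c)→h](ρ[b/a](T)))) → 3
  σ[h<=8](ρ[d/b]((π[c](T) ⋈[c=h] γ[b; SUM(c)→h](ρ[b/a](T))))) → 2

E1 result:
c | d | h
9 | 9 | 9
E2 result:
c | d | h
1 | 5 | 1
7 | 8 | 7
Witness: (1, 5, 1) appears 0× in E1 but 1× in E2.

no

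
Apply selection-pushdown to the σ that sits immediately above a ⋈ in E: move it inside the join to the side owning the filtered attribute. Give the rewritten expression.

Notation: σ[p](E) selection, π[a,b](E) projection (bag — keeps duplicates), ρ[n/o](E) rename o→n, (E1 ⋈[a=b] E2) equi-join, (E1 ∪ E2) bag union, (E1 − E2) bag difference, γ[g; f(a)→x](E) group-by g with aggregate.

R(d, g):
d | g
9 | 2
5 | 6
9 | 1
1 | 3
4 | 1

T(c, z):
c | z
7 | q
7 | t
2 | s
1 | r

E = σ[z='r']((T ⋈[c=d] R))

σ filters on z, owned by the left side.
E' = (σ[z='r'](T) ⋈[c=d] R)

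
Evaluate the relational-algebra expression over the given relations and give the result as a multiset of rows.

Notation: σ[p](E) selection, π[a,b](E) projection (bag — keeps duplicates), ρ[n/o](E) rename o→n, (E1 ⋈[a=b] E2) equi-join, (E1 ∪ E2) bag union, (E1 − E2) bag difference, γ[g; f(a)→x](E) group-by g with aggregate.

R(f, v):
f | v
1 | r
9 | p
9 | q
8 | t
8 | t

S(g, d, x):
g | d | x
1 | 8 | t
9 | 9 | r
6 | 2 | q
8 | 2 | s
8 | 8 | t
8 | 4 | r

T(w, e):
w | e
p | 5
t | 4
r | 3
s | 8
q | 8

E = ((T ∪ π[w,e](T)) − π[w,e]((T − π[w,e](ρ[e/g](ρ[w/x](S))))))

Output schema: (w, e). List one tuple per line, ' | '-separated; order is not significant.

Subexpression sizes:
  T → 5
  T → 5
  π[w,e](T) → 5
  (T ∪ π[w,e](T)) → 10
  T → 5
  S → 6
  ρ[w/x](S) → 6
  ρ[e/g](ρ[w/x](S)) → 6
  π[w,e](ρ[e/g](ρ[w/x](S))) → 6
  (T − π[w,e](ρ[e/g](ρ[w/x](S)))) → 4
  π[w,e]((T − π[w,e](ρ[e/g](ρ[w/x](S))))) → 4
  ((T ∪ π[w,e](T)) − π[w,e]((T − π[w,e](ρ[e/g](ρ[w/x](S)))))) → 6

== RESULT ==
w | e
p | 5
q | 8
r | 3
s | 8
s | 8
t | 4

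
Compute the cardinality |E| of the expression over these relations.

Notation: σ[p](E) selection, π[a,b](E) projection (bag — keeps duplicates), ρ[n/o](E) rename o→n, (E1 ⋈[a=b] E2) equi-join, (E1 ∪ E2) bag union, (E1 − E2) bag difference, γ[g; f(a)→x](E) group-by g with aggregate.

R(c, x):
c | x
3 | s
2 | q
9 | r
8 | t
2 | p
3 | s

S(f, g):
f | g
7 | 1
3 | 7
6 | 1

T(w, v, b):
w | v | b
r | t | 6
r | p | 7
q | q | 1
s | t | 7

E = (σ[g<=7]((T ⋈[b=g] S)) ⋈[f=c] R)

Subexpression sizes:
  T → 4
  S → 3
  (T ⋈[b=g] S) → 4
  σ[g<=7]((T ⋈[b=g] S)) → 4
  R → 6
  (σ[g<=7]((T ⋈[b=g] S)) ⋈[f=c] R) → 4

|E| = 4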